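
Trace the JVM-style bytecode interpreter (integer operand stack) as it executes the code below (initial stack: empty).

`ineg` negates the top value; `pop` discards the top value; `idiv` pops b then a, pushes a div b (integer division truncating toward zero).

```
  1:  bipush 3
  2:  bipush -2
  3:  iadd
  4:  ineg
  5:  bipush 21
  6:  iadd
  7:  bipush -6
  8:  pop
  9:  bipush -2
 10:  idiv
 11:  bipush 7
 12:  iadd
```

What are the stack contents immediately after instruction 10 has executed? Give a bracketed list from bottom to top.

bipush 3  : [3]
bipush -2 : [3, -2]
iadd      : [1]
ineg      : [-1]
bipush 21 : [-1, 21]
iadd      : [20]
bipush -6 : [20, -6]
pop       : [20]
bipush -2 : [20, -2]
idiv      : [-10]

[-10]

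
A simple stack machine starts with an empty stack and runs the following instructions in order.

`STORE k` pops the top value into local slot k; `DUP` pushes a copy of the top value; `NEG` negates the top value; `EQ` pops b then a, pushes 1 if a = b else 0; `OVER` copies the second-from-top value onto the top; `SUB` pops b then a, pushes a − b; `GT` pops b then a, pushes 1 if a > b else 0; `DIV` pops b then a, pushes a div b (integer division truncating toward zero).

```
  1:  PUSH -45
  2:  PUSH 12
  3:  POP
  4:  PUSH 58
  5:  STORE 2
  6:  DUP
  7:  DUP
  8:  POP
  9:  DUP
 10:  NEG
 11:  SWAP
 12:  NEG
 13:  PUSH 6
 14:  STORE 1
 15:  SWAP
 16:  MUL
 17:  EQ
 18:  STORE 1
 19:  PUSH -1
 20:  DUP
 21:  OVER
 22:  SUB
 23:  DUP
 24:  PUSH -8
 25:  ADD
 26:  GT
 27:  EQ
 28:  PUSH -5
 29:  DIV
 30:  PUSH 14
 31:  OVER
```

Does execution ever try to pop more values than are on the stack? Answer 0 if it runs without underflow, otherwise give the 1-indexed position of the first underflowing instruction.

PUSH -45 → -45
PUSH 12  → -45 12
POP      → -45
PUSH 58  → -45 58
STORE 2  → -45
DUP      → -45 -45
DUP      → -45 -45 -45
POP      → -45 -45
DUP      → -45 -45 -45
NEG      → -45 -45 45
SWAP     → -45 45 -45
NEG      → -45 45 45
PUSH 6   → -45 45 45 6
STORE 1  → -45 45 45
SWAP     → -45 45 45
MUL      → -45 2025
EQ       → 0
STORE 1  → (empty)
PUSH -1  → -1
DUP      → -1 -1
OVER     → -1 -1 -1
SUB      → -1 0
DUP      → -1 0 0
PUSH -8  → -1 0 0 -8
ADD      → -1 0 -8
GT       → -1 1
EQ       → 0
PUSH -5  → 0 -5
DIV      → 0
PUSH 14  → 0 14
OVER     → 0 14 0

0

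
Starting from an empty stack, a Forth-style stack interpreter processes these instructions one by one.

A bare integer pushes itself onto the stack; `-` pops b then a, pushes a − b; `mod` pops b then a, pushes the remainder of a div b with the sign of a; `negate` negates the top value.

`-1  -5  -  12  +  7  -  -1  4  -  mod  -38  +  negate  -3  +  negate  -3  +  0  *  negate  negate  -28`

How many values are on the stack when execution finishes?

2

-1     → [-1]
-5     → [-1, -5]
-      → [4]
12     → [4, 12]
+      → [16]
7      → [16, 7]
-      → [9]
-1     → [9, -1]
4      → [9, -1, 4]
-      → [9, -5]
mod    → [4]
-38    → [4, -38]
+      → [-34]
negate → [34]
-3     → [34, -3]
+      → [31]
negate → [-31]
-3     → [-31, -3]
+      → [-34]
0      → [-34, 0]
*      → [0]
negate → [0]
negate → [0]
-28    → [0, -28]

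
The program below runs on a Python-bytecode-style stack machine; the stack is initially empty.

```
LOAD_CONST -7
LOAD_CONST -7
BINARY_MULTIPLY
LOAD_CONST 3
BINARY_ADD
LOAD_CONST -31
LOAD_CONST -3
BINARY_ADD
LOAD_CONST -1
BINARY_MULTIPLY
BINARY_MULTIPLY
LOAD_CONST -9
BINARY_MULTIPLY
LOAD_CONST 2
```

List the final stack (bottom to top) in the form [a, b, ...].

[-15912, 2]

LOAD_CONST -7   : [-7]
LOAD_CONST -7   : [-7, -7]
BINARY_MULTIPLY : [49]
LOAD_CONST 3    : [49, 3]
BINARY_ADD      : [52]
LOAD_CONST -31  : [52, -31]
LOAD_CONST -3   : [52, -31, -3]
BINARY_ADD      : [52, -34]
LOAD_CONST -1   : [52, -34, -1]
BINARY_MULTIPLY : [52, 34]
BINARY_MULTIPLY : [1768]
LOAD_CONST -9   : [1768, -9]
BINARY_MULTIPLY : [-15912]
LOAD_CONST 2    : [-15912, 2]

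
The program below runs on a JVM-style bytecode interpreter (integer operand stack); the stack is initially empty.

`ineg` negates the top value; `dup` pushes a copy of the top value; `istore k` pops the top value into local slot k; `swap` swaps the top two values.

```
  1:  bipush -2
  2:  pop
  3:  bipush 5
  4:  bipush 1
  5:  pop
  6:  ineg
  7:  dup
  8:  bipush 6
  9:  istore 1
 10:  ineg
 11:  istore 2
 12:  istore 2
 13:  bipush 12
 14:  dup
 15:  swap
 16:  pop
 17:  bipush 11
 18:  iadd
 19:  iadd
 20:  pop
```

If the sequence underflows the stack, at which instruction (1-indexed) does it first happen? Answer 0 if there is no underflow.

19

bipush -2  [-2]
pop        []
bipush 5   [5]
bipush 1   [5, 1]
pop        [5]
ineg       [-5]
dup        [-5, -5]
bipush 6   [-5, -5, 6]
istore 1   [-5, -5]
ineg       [-5, 5]
istore 2   [-5]
istore 2   []
bipush 12  [12]
dup        [12, 12]
swap       [12, 12]
pop        [12]
bipush 11  [12, 11]
iadd       [23]
iadd  — needs 2 operands, stack has 1 → underflow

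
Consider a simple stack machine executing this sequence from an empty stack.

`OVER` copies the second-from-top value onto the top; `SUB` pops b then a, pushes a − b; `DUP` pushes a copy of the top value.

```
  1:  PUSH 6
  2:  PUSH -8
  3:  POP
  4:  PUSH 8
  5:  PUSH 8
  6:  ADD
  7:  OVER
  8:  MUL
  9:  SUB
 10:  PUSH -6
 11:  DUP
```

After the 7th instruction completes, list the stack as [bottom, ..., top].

[6, 16, 6]

PUSH 6  → 6
PUSH -8 → 6 -8
POP     → 6
PUSH 8  → 6 8
PUSH 8  → 6 8 8
ADD     → 6 16
OVER    → 6 16 6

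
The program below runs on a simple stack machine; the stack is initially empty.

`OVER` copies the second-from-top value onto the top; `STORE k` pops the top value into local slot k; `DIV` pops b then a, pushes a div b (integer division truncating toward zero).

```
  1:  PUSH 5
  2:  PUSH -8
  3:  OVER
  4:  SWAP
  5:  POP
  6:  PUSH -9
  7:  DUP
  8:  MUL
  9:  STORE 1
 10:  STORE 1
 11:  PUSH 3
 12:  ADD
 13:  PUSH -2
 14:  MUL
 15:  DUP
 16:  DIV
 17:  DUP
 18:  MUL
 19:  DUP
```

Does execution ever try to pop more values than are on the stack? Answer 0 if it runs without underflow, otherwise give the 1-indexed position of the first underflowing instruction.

PUSH 5  -> 5
PUSH -8 -> 5 -8
OVER    -> 5 -8 5
SWAP    -> 5 5 -8
POP     -> 5 5
PUSH -9 -> 5 5 -9
DUP     -> 5 5 -9 -9
MUL     -> 5 5 81
STORE 1 -> 5 5
STORE 1 -> 5
PUSH 3  -> 5 3
ADD     -> 8
PUSH -2 -> 8 -2
MUL     -> -16
DUP     -> -16 -16
DIV     -> 1
DUP     -> 1 1
MUL     -> 1
DUP     -> 1 1

0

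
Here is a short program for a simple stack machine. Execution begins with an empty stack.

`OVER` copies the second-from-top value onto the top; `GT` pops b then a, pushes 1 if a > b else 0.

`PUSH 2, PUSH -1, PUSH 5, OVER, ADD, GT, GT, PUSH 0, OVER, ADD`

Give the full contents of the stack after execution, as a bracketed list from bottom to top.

[1, 1]

PUSH 2  : 2
PUSH -1 : 2 -1
PUSH 5  : 2 -1 5
OVER    : 2 -1 5 -1
ADD     : 2 -1 4
GT      : 2 0
GT      : 1
PUSH 0  : 1 0
OVER    : 1 0 1
ADD     : 1 1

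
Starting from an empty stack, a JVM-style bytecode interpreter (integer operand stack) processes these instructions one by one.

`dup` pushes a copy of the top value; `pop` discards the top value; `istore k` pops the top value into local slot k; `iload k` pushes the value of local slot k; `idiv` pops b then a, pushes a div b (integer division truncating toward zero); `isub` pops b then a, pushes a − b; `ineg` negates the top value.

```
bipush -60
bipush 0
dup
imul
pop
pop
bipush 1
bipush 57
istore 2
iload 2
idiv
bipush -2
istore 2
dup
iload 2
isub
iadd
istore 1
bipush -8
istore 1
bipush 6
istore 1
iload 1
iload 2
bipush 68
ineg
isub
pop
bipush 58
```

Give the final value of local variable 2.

bipush -60 → -60
bipush 0   → -60 0
dup        → -60 0 0
imul       → -60 0
pop        → -60
pop        → (empty)
bipush 1   → 1
bipush 57  → 1 57
istore 2   → 1
iload 2    → 1 57
idiv       → 0
bipush -2  → 0 -2
istore 2   → 0
dup        → 0 0
iload 2    → 0 0 -2
isub       → 0 2
iadd       → 2
istore 1   → (empty)
bipush -8  → -8
istore 1   → (empty)
bipush 6   → 6
istore 1   → (empty)
iload 1    → 6
iload 2    → 6 -2
bipush 68  → 6 -2 68
ineg       → 6 -2 -68
isub       → 6 66
pop        → 6
bipush 58  → 6 58

-2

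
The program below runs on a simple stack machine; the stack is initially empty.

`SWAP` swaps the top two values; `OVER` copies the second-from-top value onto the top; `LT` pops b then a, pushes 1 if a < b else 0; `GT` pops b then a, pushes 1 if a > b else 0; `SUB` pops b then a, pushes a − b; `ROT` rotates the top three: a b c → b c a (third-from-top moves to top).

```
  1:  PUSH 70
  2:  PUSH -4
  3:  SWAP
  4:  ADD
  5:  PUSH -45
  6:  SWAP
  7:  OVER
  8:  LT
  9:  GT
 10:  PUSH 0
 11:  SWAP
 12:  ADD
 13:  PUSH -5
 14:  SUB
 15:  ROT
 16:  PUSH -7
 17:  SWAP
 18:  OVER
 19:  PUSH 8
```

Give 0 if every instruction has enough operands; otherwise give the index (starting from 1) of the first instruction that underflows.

15

PUSH 70   [70]
PUSH -4   [70, -4]
SWAP      [-4, 70]
ADD       [66]
PUSH -45  [66, -45]
SWAP      [-45, 66]
OVER      [-45, 66, -45]
LT        [-45, 0]
GT        [0]
PUSH 0    [0, 0]
SWAP      [0, 0]
ADD       [0]
PUSH -5   [0, -5]
SUB       [5]
ROT  — needs 3 operands, stack has 1 → underflow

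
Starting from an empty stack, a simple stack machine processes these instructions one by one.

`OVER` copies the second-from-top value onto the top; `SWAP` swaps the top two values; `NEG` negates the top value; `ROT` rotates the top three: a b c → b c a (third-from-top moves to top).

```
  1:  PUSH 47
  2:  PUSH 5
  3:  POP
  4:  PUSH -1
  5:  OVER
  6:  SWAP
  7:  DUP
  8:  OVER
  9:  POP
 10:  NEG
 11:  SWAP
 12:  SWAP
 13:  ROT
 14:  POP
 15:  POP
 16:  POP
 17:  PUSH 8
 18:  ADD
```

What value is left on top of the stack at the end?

PUSH 47 : [47]
PUSH 5  : [47, 5]
POP     : [47]
PUSH -1 : [47, -1]
OVER    : [47, -1, 47]
SWAP    : [47, 47, -1]
DUP     : [47, 47, -1, -1]
OVER    : [47, 47, -1, -1, -1]
POP     : [47, 47, -1, -1]
NEG     : [47, 47, -1, 1]
SWAP    : [47, 47, 1, -1]
SWAP    : [47, 47, -1, 1]
ROT     : [47, -1, 1, 47]
POP     : [47, -1, 1]
POP     : [47, -1]
POP     : [47]
PUSH 8  : [47, 8]
ADD     : [55]

55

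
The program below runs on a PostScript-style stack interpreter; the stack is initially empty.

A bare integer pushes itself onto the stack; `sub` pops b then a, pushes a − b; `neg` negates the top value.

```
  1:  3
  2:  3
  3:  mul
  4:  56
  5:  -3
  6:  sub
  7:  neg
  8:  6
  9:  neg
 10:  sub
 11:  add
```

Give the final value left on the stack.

3   : 3
3   : 3 3
mul : 9
56  : 9 56
-3  : 9 56 -3
sub : 9 59
neg : 9 -59
6   : 9 -59 6
neg : 9 -59 -6
sub : 9 -53
add : -44

-44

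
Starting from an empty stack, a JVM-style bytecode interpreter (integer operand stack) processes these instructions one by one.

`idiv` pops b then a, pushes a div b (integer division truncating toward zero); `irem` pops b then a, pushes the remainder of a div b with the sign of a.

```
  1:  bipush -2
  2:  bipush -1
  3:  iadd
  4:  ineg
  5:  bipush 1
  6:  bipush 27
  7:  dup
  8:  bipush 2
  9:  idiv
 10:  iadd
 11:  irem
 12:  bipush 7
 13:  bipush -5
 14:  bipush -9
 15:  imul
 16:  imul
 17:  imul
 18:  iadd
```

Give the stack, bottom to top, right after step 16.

[3, 1, 315]

bipush -2 : [-2]
bipush -1 : [-2, -1]
iadd      : [-3]
ineg      : [3]
bipush 1  : [3, 1]
bipush 27 : [3, 1, 27]
dup       : [3, 1, 27, 27]
bipush 2  : [3, 1, 27, 27, 2]
idiv      : [3, 1, 27, 13]
iadd      : [3, 1, 40]
irem      : [3, 1]
bipush 7  : [3, 1, 7]
bipush -5 : [3, 1, 7, -5]
bipush -9 : [3, 1, 7, -5, -9]
imul      : [3, 1, 7, 45]
imul      : [3, 1, 315]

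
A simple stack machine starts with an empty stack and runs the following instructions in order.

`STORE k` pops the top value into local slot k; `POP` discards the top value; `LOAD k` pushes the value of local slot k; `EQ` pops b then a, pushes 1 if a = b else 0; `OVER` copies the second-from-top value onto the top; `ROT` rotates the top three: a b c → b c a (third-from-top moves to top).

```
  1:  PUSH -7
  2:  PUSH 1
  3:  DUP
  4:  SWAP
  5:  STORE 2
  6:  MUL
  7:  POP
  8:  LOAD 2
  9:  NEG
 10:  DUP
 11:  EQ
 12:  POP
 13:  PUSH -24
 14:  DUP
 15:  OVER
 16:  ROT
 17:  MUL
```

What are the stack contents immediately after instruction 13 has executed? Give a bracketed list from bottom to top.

PUSH -7  -> -7
PUSH 1   -> -7 1
DUP      -> -7 1 1
SWAP     -> -7 1 1
STORE 2  -> -7 1
MUL      -> -7
POP      -> (empty)
LOAD 2   -> 1
NEG      -> -1
DUP      -> -1 -1
EQ       -> 1
POP      -> (empty)
PUSH -24 -> -24

[-24]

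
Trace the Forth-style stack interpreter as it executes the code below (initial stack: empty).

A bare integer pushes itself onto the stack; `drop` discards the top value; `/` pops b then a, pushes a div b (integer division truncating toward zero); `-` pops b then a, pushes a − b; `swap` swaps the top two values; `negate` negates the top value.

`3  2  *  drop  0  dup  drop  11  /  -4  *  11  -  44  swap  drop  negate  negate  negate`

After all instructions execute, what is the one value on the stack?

-44

3       [3]
2       [3, 2]
*       [6]
drop    []
0       [0]
dup     [0, 0]
drop    [0]
11      [0, 11]
/       [0]
-4      [0, -4]
*       [0]
11      [0, 11]
-       [-11]
44      [-11, 44]
swap    [44, -11]
drop    [44]
negate  [-44]
negate  [44]
negate  [-44]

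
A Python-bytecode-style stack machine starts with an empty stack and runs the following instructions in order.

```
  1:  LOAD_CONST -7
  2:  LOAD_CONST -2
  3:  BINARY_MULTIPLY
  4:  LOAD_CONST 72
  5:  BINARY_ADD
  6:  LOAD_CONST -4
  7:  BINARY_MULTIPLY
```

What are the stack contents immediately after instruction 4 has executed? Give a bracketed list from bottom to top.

[14, 72]

LOAD_CONST -7   → -7
LOAD_CONST -2   → -7 -2
BINARY_MULTIPLY → 14
LOAD_CONST 72   → 14 72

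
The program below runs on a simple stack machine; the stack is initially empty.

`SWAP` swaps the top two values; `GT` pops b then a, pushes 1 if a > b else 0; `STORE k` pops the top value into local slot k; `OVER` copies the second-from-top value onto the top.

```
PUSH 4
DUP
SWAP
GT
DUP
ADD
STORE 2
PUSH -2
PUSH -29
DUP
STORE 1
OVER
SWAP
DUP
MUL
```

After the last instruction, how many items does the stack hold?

PUSH 4    [4]
DUP       [4, 4]
SWAP      [4, 4]
GT        [0]
DUP       [0, 0]
ADD       [0]
STORE 2   []
PUSH -2   [-2]
PUSH -29  [-2, -29]
DUP       [-2, -29, -29]
STORE 1   [-2, -29]
OVER      [-2, -29, -2]
SWAP      [-2, -2, -29]
DUP       [-2, -2, -29, -29]
MUL       [-2, -2, 841]

3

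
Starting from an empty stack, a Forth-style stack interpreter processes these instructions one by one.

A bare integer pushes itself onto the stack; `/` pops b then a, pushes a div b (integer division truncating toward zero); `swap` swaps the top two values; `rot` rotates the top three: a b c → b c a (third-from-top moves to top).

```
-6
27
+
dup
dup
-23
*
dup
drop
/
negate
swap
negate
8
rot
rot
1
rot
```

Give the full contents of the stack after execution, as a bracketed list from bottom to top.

-6     : [-6]
27     : [-6, 27]
+      : [21]
dup    : [21, 21]
dup    : [21, 21, 21]
-23    : [21, 21, 21, -23]
*      : [21, 21, -483]
dup    : [21, 21, -483, -483]
drop   : [21, 21, -483]
/      : [21, 0]
negate : [21, 0]
swap   : [0, 21]
negate : [0, -21]
8      : [0, -21, 8]
rot    : [-21, 8, 0]
rot    : [8, 0, -21]
1      : [8, 0, -21, 1]
rot    : [8, -21, 1, 0]

[8, -21, 1, 0]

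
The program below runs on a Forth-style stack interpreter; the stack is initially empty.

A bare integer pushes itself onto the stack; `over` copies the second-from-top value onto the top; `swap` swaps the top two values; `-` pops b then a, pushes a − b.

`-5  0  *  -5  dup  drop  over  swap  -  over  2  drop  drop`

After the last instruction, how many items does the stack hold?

2

-5    -5
0     -5 0
*     0
-5    0 -5
dup   0 -5 -5
drop  0 -5
over  0 -5 0
swap  0 0 -5
-     0 5
over  0 5 0
2     0 5 0 2
drop  0 5 0
drop  0 5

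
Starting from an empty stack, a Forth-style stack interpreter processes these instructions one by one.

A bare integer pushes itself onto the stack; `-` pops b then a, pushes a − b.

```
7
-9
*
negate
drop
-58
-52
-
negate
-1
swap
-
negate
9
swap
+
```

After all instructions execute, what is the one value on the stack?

7       7
-9      7 -9
*       -63
negate  63
drop    (empty)
-58     -58
-52     -58 -52
-       -6
negate  6
-1      6 -1
swap    -1 6
-       -7
negate  7
9       7 9
swap    9 7
+       16

16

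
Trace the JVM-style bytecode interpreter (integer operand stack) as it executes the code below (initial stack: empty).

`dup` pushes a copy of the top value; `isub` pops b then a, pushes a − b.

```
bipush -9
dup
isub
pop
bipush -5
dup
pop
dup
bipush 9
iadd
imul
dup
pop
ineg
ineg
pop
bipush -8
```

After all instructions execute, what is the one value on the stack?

-8

bipush -9 → -9
dup       → -9 -9
isub      → 0
pop       → (empty)
bipush -5 → -5
dup       → -5 -5
pop       → -5
dup       → -5 -5
bipush 9  → -5 -5 9
iadd      → -5 4
imul      → -20
dup       → -20 -20
pop       → -20
ineg      → 20
ineg      → -20
pop       → (empty)
bipush -8 → -8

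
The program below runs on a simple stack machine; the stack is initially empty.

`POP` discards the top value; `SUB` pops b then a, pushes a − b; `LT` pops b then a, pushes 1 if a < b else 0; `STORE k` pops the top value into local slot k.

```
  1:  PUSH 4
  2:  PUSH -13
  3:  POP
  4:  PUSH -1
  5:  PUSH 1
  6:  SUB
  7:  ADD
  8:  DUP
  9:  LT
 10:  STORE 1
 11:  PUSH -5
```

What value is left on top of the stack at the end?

PUSH 4   → 4
PUSH -13 → 4 -13
POP      → 4
PUSH -1  → 4 -1
PUSH 1   → 4 -1 1
SUB      → 4 -2
ADD      → 2
DUP      → 2 2
LT       → 0
STORE 1  → (empty)
PUSH -5  → -5

-5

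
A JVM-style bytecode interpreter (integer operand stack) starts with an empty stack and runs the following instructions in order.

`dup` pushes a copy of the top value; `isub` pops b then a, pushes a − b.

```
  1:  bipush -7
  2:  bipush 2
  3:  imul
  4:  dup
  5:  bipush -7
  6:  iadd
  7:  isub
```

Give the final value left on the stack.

7

bipush -7 → -7
bipush 2  → -7 2
imul      → -14
dup       → -14 -14
bipush -7 → -14 -14 -7
iadd      → -14 -21
isub      → 7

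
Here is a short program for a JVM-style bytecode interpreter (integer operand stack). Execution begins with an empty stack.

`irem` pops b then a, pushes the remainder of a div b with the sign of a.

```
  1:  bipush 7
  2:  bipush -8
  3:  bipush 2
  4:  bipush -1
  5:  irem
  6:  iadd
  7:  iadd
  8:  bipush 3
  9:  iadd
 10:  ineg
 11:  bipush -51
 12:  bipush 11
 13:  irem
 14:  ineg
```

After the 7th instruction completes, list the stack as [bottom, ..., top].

bipush 7  → 7
bipush -8 → 7 -8
bipush 2  → 7 -8 2
bipush -1 → 7 -8 2 -1
irem      → 7 -8 0
iadd      → 7 -8
iadd      → -1

[-1]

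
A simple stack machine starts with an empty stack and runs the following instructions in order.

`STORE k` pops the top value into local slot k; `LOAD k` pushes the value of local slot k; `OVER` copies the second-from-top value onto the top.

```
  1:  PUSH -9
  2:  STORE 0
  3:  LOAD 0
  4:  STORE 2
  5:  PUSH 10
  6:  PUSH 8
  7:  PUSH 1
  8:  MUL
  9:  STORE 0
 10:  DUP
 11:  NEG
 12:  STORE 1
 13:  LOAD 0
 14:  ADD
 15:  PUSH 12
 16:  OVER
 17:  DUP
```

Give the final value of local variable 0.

8

PUSH -9 -> [-9]
STORE 0 -> []
LOAD 0  -> [-9]
STORE 2 -> []
PUSH 10 -> [10]
PUSH 8  -> [10, 8]
PUSH 1  -> [10, 8, 1]
MUL     -> [10, 8]
STORE 0 -> [10]
DUP     -> [10, 10]
NEG     -> [10, -10]
STORE 1 -> [10]
LOAD 0  -> [10, 8]
ADD     -> [18]
PUSH 12 -> [18, 12]
OVER    -> [18, 12, 18]
DUP     -> [18, 12, 18, 18]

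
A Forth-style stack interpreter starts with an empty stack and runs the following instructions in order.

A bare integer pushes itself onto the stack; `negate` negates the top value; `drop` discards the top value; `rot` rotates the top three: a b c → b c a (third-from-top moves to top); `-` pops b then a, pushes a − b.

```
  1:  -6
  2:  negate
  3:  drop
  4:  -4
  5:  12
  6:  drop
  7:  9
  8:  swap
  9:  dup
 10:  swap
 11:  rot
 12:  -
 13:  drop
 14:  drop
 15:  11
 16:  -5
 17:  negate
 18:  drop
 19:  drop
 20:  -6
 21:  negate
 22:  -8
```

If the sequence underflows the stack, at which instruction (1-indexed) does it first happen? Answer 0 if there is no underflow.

-6     -> [-6]
negate -> [6]
drop   -> []
-4     -> [-4]
12     -> [-4, 12]
drop   -> [-4]
9      -> [-4, 9]
swap   -> [9, -4]
dup    -> [9, -4, -4]
swap   -> [9, -4, -4]
rot    -> [-4, -4, 9]
-      -> [-4, -13]
drop   -> [-4]
drop   -> []
11     -> [11]
-5     -> [11, -5]
negate -> [11, 5]
drop   -> [11]
drop   -> []
-6     -> [-6]
negate -> [6]
-8     -> [6, -8]

0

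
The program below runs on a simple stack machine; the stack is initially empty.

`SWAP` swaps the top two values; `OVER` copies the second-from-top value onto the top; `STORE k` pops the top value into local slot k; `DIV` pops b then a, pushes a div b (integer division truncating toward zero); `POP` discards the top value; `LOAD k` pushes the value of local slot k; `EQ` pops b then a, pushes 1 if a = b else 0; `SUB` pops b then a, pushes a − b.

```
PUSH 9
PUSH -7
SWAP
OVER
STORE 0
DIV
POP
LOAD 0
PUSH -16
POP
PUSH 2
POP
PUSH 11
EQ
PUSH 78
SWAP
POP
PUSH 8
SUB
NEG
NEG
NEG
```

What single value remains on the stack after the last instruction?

-70

PUSH 9   → 9
PUSH -7  → 9 -7
SWAP     → -7 9
OVER     → -7 9 -7
STORE 0  → -7 9
DIV      → 0
POP      → (empty)
LOAD 0   → -7
PUSH -16 → -7 -16
POP      → -7
PUSH 2   → -7 2
POP      → -7
PUSH 11  → -7 11
EQ       → 0
PUSH 78  → 0 78
SWAP     → 78 0
POP      → 78
PUSH 8   → 78 8
SUB      → 70
NEG      → -70
NEG      → 70
NEG      → -70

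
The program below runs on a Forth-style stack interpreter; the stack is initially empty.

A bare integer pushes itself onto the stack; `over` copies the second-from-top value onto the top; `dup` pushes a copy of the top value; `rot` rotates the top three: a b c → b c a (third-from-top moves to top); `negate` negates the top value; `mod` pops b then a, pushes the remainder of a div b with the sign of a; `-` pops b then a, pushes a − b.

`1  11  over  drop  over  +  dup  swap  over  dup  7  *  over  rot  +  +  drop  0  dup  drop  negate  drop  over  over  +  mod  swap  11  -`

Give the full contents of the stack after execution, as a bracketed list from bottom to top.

1      → 1
11     → 1 11
over   → 1 11 1
drop   → 1 11
over   → 1 11 1
+      → 1 12
dup    → 1 12 12
swap   → 1 12 12
over   → 1 12 12 12
dup    → 1 12 12 12 12
7      → 1 12 12 12 12 7
*      → 1 12 12 12 84
over   → 1 12 12 12 84 12
rot    → 1 12 12 84 12 12
+      → 1 12 12 84 24
+      → 1 12 12 108
drop   → 1 12 12
0      → 1 12 12 0
dup    → 1 12 12 0 0
drop   → 1 12 12 0
negate → 1 12 12 0
drop   → 1 12 12
over   → 1 12 12 12
over   → 1 12 12 12 12
+      → 1 12 12 24
mod    → 1 12 12
swap   → 1 12 12
11     → 1 12 12 11
-      → 1 12 1

[1, 12, 1]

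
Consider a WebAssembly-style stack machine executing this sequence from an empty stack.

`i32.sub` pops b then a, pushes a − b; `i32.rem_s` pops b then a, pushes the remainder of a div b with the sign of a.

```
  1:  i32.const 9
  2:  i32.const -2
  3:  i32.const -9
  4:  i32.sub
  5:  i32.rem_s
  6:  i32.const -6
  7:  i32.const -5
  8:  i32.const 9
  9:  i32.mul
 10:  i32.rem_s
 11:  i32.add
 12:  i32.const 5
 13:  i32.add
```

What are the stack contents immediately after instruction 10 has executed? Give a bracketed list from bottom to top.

i32.const 9  : [9]
i32.const -2 : [9, -2]
i32.const -9 : [9, -2, -9]
i32.sub      : [9, 7]
i32.rem_s    : [2]
i32.const -6 : [2, -6]
i32.const -5 : [2, -6, -5]
i32.const 9  : [2, -6, -5, 9]
i32.mul      : [2, -6, -45]
i32.rem_s    : [2, -6]

[2, -6]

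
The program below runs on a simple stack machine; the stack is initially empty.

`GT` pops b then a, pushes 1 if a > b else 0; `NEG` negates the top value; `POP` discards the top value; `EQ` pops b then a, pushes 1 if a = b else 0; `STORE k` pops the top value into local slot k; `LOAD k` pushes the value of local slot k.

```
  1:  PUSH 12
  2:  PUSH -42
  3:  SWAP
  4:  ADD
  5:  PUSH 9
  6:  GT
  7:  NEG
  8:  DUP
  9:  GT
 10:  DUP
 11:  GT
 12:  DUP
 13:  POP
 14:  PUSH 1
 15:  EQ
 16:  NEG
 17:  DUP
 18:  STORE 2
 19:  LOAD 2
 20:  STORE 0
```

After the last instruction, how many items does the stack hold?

PUSH 12   [12]
PUSH -42  [12, -42]
SWAP      [-42, 12]
ADD       [-30]
PUSH 9    [-30, 9]
GT        [0]
NEG       [0]
DUP       [0, 0]
GT        [0]
DUP       [0, 0]
GT        [0]
DUP       [0, 0]
POP       [0]
PUSH 1    [0, 1]
EQ        [0]
NEG       [0]
DUP       [0, 0]
STORE 2   [0]
LOAD 2    [0, 0]
STORE 0   [0]

1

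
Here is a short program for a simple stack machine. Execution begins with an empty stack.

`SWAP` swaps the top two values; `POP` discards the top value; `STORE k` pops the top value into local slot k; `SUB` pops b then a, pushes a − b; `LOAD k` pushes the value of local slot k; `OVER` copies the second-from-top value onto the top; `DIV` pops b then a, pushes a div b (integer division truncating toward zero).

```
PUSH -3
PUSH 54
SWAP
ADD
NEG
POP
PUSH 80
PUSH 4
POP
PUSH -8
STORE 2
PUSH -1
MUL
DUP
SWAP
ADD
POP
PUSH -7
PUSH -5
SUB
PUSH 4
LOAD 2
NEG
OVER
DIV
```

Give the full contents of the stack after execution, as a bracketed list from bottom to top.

PUSH -3 : -3
PUSH 54 : -3 54
SWAP    : 54 -3
ADD     : 51
NEG     : -51
POP     : (empty)
PUSH 80 : 80
PUSH 4  : 80 4
POP     : 80
PUSH -8 : 80 -8
STORE 2 : 80
PUSH -1 : 80 -1
MUL     : -80
DUP     : -80 -80
SWAP    : -80 -80
ADD     : -160
POP     : (empty)
PUSH -7 : -7
PUSH -5 : -7 -5
SUB     : -2
PUSH 4  : -2 4
LOAD 2  : -2 4 -8
NEG     : -2 4 8
OVER    : -2 4 8 4
DIV     : -2 4 2

[-2, 4, 2]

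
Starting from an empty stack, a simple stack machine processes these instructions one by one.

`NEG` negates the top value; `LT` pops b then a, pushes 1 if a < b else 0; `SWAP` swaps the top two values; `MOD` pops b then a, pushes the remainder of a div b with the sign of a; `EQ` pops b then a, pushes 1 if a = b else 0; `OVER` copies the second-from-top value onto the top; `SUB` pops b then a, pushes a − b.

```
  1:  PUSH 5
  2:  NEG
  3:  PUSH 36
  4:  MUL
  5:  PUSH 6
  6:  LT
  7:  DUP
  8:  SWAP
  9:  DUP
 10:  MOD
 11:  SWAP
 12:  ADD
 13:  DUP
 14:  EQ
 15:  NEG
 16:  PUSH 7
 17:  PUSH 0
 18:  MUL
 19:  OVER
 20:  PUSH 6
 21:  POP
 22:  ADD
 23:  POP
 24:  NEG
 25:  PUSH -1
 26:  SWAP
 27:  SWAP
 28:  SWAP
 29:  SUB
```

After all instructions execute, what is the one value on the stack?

PUSH 5   [5]
NEG      [-5]
PUSH 36  [-5, 36]
MUL      [-180]
PUSH 6   [-180, 6]
LT       [1]
DUP      [1, 1]
SWAP     [1, 1]
DUP      [1, 1, 1]
MOD      [1, 0]
SWAP     [0, 1]
ADD      [1]
DUP      [1, 1]
EQ       [1]
NEG      [-1]
PUSH 7   [-1, 7]
PUSH 0   [-1, 7, 0]
MUL      [-1, 0]
OVER     [-1, 0, -1]
PUSH 6   [-1, 0, -1, 6]
POP      [-1, 0, -1]
ADD      [-1, -1]
POP      [-1]
NEG      [1]
PUSH -1  [1, -1]
SWAP     [-1, 1]
SWAP     [1, -1]
SWAP     [-1, 1]
SUB      [-2]

-2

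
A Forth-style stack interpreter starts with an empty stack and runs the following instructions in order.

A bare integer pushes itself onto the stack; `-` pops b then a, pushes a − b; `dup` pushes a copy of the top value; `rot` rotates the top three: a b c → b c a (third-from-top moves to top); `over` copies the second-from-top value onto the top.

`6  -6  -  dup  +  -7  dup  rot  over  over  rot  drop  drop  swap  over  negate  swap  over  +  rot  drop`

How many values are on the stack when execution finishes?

6      → 6
-6     → 6 -6
-      → 12
dup    → 12 12
+      → 24
-7     → 24 -7
dup    → 24 -7 -7
rot    → -7 -7 24
over   → -7 -7 24 -7
over   → -7 -7 24 -7 24
rot    → -7 -7 -7 24 24
drop   → -7 -7 -7 24
drop   → -7 -7 -7
swap   → -7 -7 -7
over   → -7 -7 -7 -7
negate → -7 -7 -7 7
swap   → -7 -7 7 -7
over   → -7 -7 7 -7 7
+      → -7 -7 7 0
rot    → -7 7 0 -7
drop   → -7 7 0

3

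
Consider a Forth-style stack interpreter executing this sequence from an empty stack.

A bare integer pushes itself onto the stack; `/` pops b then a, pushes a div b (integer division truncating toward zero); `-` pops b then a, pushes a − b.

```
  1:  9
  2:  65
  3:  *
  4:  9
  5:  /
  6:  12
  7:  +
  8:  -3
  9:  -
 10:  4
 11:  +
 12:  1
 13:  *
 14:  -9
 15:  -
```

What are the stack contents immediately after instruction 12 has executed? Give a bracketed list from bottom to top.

[84, 1]

9  → [9]
65 → [9, 65]
*  → [585]
9  → [585, 9]
/  → [65]
12 → [65, 12]
+  → [77]
-3 → [77, -3]
-  → [80]
4  → [80, 4]
+  → [84]
1  → [84, 1]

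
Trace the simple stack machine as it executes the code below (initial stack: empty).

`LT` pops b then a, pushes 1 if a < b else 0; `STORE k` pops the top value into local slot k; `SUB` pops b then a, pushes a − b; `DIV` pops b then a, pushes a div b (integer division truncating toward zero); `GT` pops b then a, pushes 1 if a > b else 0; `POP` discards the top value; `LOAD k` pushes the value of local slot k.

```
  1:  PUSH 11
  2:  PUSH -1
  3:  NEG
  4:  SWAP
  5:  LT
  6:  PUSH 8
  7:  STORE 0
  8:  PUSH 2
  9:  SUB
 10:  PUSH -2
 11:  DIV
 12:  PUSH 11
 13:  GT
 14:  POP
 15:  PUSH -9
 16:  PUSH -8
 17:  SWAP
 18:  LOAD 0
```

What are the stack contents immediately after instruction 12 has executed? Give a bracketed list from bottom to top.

[0, 11]

PUSH 11  11
PUSH -1  11 -1
NEG      11 1
SWAP     1 11
LT       1
PUSH 8   1 8
STORE 0  1
PUSH 2   1 2
SUB      -1
PUSH -2  -1 -2
DIV      0
PUSH 11  0 11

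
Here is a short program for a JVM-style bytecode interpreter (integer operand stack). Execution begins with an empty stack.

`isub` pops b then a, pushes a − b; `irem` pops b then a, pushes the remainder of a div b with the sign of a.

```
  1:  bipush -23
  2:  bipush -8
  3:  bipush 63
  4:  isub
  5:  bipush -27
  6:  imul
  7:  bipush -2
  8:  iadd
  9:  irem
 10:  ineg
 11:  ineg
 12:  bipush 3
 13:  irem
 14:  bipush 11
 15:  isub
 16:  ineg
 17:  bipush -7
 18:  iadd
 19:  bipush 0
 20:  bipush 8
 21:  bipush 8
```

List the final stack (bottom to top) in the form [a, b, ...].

bipush -23  [-23]
bipush -8   [-23, -8]
bipush 63   [-23, -8, 63]
isub        [-23, -71]
bipush -27  [-23, -71, -27]
imul        [-23, 1917]
bipush -2   [-23, 1917, -2]
iadd        [-23, 1915]
irem        [-23]
ineg        [23]
ineg        [-23]
bipush 3    [-23, 3]
irem        [-2]
bipush 11   [-2, 11]
isub        [-13]
ineg        [13]
bipush -7   [13, -7]
iadd        [6]
bipush 0    [6, 0]
bipush 8    [6, 0, 8]
bipush 8    [6, 0, 8, 8]

[6, 0, 8, 8]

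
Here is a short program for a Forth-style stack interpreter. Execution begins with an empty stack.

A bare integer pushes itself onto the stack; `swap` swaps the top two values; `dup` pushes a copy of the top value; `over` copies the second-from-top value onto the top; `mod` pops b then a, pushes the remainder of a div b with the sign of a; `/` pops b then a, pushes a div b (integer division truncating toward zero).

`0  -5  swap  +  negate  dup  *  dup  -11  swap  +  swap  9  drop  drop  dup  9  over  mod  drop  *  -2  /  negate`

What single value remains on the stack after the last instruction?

98

0      : 0
-5     : 0 -5
swap   : -5 0
+      : -5
negate : 5
dup    : 5 5
*      : 25
dup    : 25 25
-11    : 25 25 -11
swap   : 25 -11 25
+      : 25 14
swap   : 14 25
9      : 14 25 9
drop   : 14 25
drop   : 14
dup    : 14 14
9      : 14 14 9
over   : 14 14 9 14
mod    : 14 14 9
drop   : 14 14
*      : 196
-2     : 196 -2
/      : -98
negate : 98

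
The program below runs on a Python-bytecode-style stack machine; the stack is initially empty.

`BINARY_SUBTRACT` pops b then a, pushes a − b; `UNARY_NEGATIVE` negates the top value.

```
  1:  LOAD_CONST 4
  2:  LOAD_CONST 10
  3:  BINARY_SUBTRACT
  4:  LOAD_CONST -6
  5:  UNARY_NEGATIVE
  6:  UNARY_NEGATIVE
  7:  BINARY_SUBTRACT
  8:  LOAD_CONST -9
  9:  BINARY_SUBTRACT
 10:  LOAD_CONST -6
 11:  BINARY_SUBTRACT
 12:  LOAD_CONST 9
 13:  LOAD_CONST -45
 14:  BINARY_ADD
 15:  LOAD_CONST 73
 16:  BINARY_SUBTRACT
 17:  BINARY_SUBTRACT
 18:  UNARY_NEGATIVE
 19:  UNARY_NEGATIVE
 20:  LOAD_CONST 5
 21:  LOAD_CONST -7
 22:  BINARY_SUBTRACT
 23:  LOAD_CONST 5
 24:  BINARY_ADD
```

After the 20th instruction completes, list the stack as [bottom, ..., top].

LOAD_CONST 4    -> 4
LOAD_CONST 10   -> 4 10
BINARY_SUBTRACT -> -6
LOAD_CONST -6   -> -6 -6
UNARY_NEGATIVE  -> -6 6
UNARY_NEGATIVE  -> -6 -6
BINARY_SUBTRACT -> 0
LOAD_CONST -9   -> 0 -9
BINARY_SUBTRACT -> 9
LOAD_CONST -6   -> 9 -6
BINARY_SUBTRACT -> 15
LOAD_CONST 9    -> 15 9
LOAD_CONST -45  -> 15 9 -45
BINARY_ADD      -> 15 -36
LOAD_CONST 73   -> 15 -36 73
BINARY_SUBTRACT -> 15 -109
BINARY_SUBTRACT -> 124
UNARY_NEGATIVE  -> -124
UNARY_NEGATIVE  -> 124
LOAD_CONST 5    -> 124 5

[124, 5]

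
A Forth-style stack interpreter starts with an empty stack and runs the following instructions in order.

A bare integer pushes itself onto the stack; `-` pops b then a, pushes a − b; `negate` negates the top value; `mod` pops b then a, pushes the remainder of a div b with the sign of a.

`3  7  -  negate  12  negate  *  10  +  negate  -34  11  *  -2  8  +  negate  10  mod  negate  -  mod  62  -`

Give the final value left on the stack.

3      -> [3]
7      -> [3, 7]
-      -> [-4]
negate -> [4]
12     -> [4, 12]
negate -> [4, -12]
*      -> [-48]
10     -> [-48, 10]
+      -> [-38]
negate -> [38]
-34    -> [38, -34]
11     -> [38, -34, 11]
*      -> [38, -374]
-2     -> [38, -374, -2]
8      -> [38, -374, -2, 8]
+      -> [38, -374, 6]
negate -> [38, -374, -6]
10     -> [38, -374, -6, 10]
mod    -> [38, -374, -6]
negate -> [38, -374, 6]
-      -> [38, -380]
mod    -> [38]
62     -> [38, 62]
-      -> [-24]

-24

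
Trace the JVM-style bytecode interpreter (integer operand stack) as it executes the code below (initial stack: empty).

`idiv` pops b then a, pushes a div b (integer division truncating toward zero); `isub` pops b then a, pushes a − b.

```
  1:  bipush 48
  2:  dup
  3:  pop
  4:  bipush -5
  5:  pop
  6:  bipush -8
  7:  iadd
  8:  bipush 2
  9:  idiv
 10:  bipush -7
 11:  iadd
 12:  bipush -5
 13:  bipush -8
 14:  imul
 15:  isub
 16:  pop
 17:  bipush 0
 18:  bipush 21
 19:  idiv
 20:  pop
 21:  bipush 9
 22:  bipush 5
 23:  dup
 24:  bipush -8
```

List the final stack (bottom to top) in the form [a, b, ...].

[9, 5, 5, -8]

bipush 48 -> 48
dup       -> 48 48
pop       -> 48
bipush -5 -> 48 -5
pop       -> 48
bipush -8 -> 48 -8
iadd      -> 40
bipush 2  -> 40 2
idiv      -> 20
bipush -7 -> 20 -7
iadd      -> 13
bipush -5 -> 13 -5
bipush -8 -> 13 -5 -8
imul      -> 13 40
isub      -> -27
pop       -> (empty)
bipush 0  -> 0
bipush 21 -> 0 21
idiv      -> 0
pop       -> (empty)
bipush 9  -> 9
bipush 5  -> 9 5
dup       -> 9 5 5
bipush -8 -> 9 5 5 -8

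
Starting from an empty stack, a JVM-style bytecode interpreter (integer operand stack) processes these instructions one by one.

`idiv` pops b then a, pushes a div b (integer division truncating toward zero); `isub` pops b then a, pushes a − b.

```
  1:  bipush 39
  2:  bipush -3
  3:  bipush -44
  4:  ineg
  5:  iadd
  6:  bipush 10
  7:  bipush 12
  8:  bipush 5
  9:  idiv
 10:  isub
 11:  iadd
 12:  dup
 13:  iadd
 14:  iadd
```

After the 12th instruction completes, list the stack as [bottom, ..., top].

[39, 49, 49]

bipush 39   39
bipush -3   39 -3
bipush -44  39 -3 -44
ineg        39 -3 44
iadd        39 41
bipush 10   39 41 10
bipush 12   39 41 10 12
bipush 5    39 41 10 12 5
idiv        39 41 10 2
isub        39 41 8
iadd        39 49
dup         39 49 49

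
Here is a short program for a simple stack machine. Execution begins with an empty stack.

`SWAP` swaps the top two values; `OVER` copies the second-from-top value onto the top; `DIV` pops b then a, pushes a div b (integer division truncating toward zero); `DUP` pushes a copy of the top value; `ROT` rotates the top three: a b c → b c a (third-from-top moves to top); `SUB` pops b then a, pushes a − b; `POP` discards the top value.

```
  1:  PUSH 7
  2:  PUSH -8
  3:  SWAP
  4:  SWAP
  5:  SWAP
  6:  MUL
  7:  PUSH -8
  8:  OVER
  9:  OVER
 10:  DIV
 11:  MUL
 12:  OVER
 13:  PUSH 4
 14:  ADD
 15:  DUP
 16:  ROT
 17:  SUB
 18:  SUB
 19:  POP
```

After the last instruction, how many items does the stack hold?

1

PUSH 7  → [7]
PUSH -8 → [7, -8]
SWAP    → [-8, 7]
SWAP    → [7, -8]
SWAP    → [-8, 7]
MUL     → [-56]
PUSH -8 → [-56, -8]
OVER    → [-56, -8, -56]
OVER    → [-56, -8, -56, -8]
DIV     → [-56, -8, 7]
MUL     → [-56, -56]
OVER    → [-56, -56, -56]
PUSH 4  → [-56, -56, -56, 4]
ADD     → [-56, -56, -52]
DUP     → [-56, -56, -52, -52]
ROT     → [-56, -52, -52, -56]
SUB     → [-56, -52, 4]
SUB     → [-56, -56]
POP     → [-56]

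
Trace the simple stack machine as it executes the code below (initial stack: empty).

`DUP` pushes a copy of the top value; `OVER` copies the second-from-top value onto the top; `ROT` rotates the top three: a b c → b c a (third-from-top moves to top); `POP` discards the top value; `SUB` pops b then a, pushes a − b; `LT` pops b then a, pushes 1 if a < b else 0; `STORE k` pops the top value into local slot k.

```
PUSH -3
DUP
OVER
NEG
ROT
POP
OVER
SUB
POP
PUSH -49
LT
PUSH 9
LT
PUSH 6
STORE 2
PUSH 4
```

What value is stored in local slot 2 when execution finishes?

6

PUSH -3  -> [-3]
DUP      -> [-3, -3]
OVER     -> [-3, -3, -3]
NEG      -> [-3, -3, 3]
ROT      -> [-3, 3, -3]
POP      -> [-3, 3]
OVER     -> [-3, 3, -3]
SUB      -> [-3, 6]
POP      -> [-3]
PUSH -49 -> [-3, -49]
LT       -> [0]
PUSH 9   -> [0, 9]
LT       -> [1]
PUSH 6   -> [1, 6]
STORE 2  -> [1]
PUSH 4   -> [1, 4]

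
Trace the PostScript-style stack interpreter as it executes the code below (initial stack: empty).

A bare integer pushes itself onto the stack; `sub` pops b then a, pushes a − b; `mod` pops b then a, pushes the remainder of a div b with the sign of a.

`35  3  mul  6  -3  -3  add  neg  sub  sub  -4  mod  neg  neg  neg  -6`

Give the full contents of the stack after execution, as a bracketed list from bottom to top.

35  : 35
3   : 35 3
mul : 105
6   : 105 6
-3  : 105 6 -3
-3  : 105 6 -3 -3
add : 105 6 -6
neg : 105 6 6
sub : 105 0
sub : 105
-4  : 105 -4
mod : 1
neg : -1
neg : 1
neg : -1
-6  : -1 -6

[-1, -6]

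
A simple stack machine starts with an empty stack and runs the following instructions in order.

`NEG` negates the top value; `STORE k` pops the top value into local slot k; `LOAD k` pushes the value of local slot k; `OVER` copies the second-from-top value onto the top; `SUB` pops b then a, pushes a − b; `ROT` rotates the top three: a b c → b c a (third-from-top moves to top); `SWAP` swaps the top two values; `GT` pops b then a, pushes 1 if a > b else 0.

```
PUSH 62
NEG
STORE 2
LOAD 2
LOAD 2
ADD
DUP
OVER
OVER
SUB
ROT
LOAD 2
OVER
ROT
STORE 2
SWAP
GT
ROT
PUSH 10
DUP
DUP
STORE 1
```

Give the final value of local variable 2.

PUSH 62 : 62
NEG     : -62
STORE 2 : (empty)
LOAD 2  : -62
LOAD 2  : -62 -62
ADD     : -124
DUP     : -124 -124
OVER    : -124 -124 -124
OVER    : -124 -124 -124 -124
SUB     : -124 -124 0
ROT     : -124 0 -124
LOAD 2  : -124 0 -124 -62
OVER    : -124 0 -124 -62 -124
ROT     : -124 0 -62 -124 -124
STORE 2 : -124 0 -62 -124
SWAP    : -124 0 -124 -62
GT      : -124 0 0
ROT     : 0 0 -124
PUSH 10 : 0 0 -124 10
DUP     : 0 0 -124 10 10
DUP     : 0 0 -124 10 10 10
STORE 1 : 0 0 -124 10 10

-124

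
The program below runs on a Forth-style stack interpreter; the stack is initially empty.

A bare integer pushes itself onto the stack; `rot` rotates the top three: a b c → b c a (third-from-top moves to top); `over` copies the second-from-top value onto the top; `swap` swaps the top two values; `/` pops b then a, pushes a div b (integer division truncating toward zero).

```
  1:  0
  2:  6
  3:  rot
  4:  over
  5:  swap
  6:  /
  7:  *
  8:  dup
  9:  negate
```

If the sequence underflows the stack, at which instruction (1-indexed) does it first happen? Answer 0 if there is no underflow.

0 -> 0
6 -> 0 6
rot  — needs 3 operands, stack has 2 → underflow

3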